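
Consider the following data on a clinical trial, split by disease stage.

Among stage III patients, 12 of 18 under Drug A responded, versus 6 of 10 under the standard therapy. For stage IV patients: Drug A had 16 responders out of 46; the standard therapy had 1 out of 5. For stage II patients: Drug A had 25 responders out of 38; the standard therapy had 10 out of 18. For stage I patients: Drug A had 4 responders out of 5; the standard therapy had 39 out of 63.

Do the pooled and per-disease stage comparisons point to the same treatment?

No

Stage III: Drug A 12/18 = 66.7%, the standard therapy 6/10 = 60.0% → Drug A
Stage IV: Drug A 16/46 = 34.8%, the standard therapy 1/5 = 20.0% → Drug A
Stage II: Drug A 25/38 = 65.8%, the standard therapy 10/18 = 55.6% → Drug A
Stage I: Drug A 4/5 = 80.0%, the standard therapy 39/63 = 61.9% → Drug A
Overall: Drug A 57/107 = 53.3%, the standard therapy 56/96 = 58.3% → the standard therapy
Drug A wins each disease group but the standard therapy wins overall — the comparison reverses. Drug A's patients skew toward stage IV, which has a lower base rate.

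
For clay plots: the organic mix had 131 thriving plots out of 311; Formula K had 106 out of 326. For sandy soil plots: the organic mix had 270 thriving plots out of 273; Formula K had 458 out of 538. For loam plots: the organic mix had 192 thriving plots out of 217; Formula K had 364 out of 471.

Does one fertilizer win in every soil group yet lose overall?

No

Clay: the organic mix 131/311 = 42.1%, Formula K 106/326 = 32.5% → the organic mix
Sandy soil: the organic mix 270/273 = 98.9%, Formula K 458/538 = 85.1% → the organic mix
Loam: the organic mix 192/217 = 88.5%, Formula K 364/471 = 77.3% → the organic mix
Overall: the organic mix 593/801 = 74.0%, Formula K 928/1335 = 69.5% → the organic mix
The organic mix wins overall and in every soil group — no reversal.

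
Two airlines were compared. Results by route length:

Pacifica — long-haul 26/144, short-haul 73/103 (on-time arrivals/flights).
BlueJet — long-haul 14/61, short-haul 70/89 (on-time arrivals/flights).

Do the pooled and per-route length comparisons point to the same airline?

Long-haul: Pacifica 26/144 = 18.1%, BlueJet 14/61 = 23.0% → BlueJet
Short-haul: Pacifica 73/103 = 70.9%, BlueJet 70/89 = 78.7% → BlueJet
Overall: Pacifica 99/247 = 40.1%, BlueJet 84/150 = 56.0% → BlueJet
BlueJet wins overall and in every route group — no reversal.

Yes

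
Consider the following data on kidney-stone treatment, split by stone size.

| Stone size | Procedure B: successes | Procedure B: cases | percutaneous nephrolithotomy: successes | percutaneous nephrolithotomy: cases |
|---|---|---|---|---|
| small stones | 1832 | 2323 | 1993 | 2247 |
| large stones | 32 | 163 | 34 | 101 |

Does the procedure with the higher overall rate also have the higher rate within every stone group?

Small stones: Procedure B 1832/2323 = 78.9%, percutaneous nephrolithotomy 1993/2247 = 88.7% → percutaneous nephrolithotomy
Large stones: Procedure B 32/163 = 19.6%, percutaneous nephrolithotomy 34/101 = 33.7% → percutaneous nephrolithotomy
Overall: Procedure B 1864/2486 = 75.0%, percutaneous nephrolithotomy 2027/2348 = 86.3% → percutaneous nephrolithotomy
Percutaneous nephrolithotomy wins overall and in every stone group — no reversal.

Yes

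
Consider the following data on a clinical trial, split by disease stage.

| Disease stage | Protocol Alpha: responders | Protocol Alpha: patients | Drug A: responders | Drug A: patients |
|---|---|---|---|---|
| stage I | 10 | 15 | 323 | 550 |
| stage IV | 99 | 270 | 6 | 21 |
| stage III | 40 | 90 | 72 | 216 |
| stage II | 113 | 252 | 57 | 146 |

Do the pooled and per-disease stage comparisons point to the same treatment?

No

Stage I: Protocol Alpha 10/15 = 66.7%, Drug A 323/550 = 58.7% → Protocol Alpha
Stage IV: Protocol Alpha 99/270 = 36.7%, Drug A 6/21 = 28.6% → Protocol Alpha
Stage III: Protocol Alpha 40/90 = 44.4%, Drug A 72/216 = 33.3% → Protocol Alpha
Stage II: Protocol Alpha 113/252 = 44.8%, Drug A 57/146 = 39.0% → Protocol Alpha
Overall: Protocol Alpha 262/627 = 41.8%, Drug A 458/933 = 49.1% → Drug A
Protocol Alpha wins each disease group but Drug A wins overall — the comparison reverses. Protocol Alpha's patients skew toward stage IV, which has a lower base rate.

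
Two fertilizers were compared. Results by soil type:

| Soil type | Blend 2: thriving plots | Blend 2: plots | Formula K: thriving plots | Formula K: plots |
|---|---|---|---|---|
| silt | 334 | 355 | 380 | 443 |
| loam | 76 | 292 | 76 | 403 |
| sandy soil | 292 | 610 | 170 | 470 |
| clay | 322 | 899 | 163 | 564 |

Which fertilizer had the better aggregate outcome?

Blend 2

Silt: Blend 2 334/355 = 94.1%, Formula K 380/443 = 85.8% → Blend 2
Loam: Blend 2 76/292 = 26.0%, Formula K 76/403 = 18.9% → Blend 2
Sandy soil: Blend 2 292/610 = 47.9%, Formula K 170/470 = 36.2% → Blend 2
Clay: Blend 2 322/899 = 35.8%, Formula K 163/564 = 28.9% → Blend 2
Overall: Blend 2 1024/2156 = 47.5%, Formula K 789/1880 = 42.0% → Blend 2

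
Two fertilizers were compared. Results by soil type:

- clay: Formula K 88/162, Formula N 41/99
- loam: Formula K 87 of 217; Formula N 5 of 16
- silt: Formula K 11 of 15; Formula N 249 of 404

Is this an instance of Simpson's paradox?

Clay: Formula K 88/162 = 54.3%, Formula N 41/99 = 41.4% → Formula K
Loam: Formula K 87/217 = 40.1%, Formula N 5/16 = 31.2% → Formula K
Silt: Formula K 11/15 = 73.3%, Formula N 249/404 = 61.6% → Formula K
Overall: Formula K 186/394 = 47.2%, Formula N 295/519 = 56.8% → Formula N
Formula K wins each soil group but Formula N wins overall — the comparison reverses. Formula K's plots skew toward loam, which has a lower base rate.

Yes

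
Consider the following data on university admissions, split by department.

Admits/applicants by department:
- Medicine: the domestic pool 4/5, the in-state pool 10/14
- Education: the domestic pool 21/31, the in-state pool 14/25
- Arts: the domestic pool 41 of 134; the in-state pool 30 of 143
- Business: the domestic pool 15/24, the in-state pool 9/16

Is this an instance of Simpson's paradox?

No

Medicine: the domestic pool 4/5 = 80.0%, the in-state pool 10/14 = 71.4% → the domestic pool
Education: the domestic pool 21/31 = 67.7%, the in-state pool 14/25 = 56.0% → the domestic pool
Arts: the domestic pool 41/134 = 30.6%, the in-state pool 30/143 = 21.0% → the domestic pool
Business: the domestic pool 15/24 = 62.5%, the in-state pool 9/16 = 56.2% → the domestic pool
Overall: the domestic pool 81/194 = 41.8%, the in-state pool 63/198 = 31.8% → the domestic pool
The domestic pool wins overall and in every department group — no reversal.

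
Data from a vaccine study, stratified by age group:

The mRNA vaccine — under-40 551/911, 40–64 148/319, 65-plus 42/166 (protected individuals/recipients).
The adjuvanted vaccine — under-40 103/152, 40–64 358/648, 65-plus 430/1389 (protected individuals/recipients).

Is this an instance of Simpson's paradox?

Yes

Under-40: the mRNA vaccine 551/911 = 60.5%, the adjuvanted vaccine 103/152 = 67.8% → the adjuvanted vaccine
40–64: the mRNA vaccine 148/319 = 46.4%, the adjuvanted vaccine 358/648 = 55.2% → the adjuvanted vaccine
65-plus: the mRNA vaccine 42/166 = 25.3%, the adjuvanted vaccine 430/1389 = 31.0% → the adjuvanted vaccine
Overall: the mRNA vaccine 741/1396 = 53.1%, the adjuvanted vaccine 891/2189 = 40.7% → the mRNA vaccine
The adjuvanted vaccine wins each age group but the mRNA vaccine wins overall — the comparison reverses. The adjuvanted vaccine's recipients skew toward 65-plus, which has a lower base rate.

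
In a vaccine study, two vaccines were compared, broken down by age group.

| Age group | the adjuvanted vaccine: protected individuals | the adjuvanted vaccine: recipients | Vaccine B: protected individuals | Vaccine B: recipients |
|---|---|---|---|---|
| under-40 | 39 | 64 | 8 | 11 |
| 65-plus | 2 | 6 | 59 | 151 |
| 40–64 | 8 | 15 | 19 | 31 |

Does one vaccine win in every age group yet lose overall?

Under-40: the adjuvanted vaccine 39/64 = 60.9%, Vaccine B 8/11 = 72.7% → Vaccine B
65-plus: the adjuvanted vaccine 2/6 = 33.3%, Vaccine B 59/151 = 39.1% → Vaccine B
40–64: the adjuvanted vaccine 8/15 = 53.3%, Vaccine B 19/31 = 61.3% → Vaccine B
Overall: the adjuvanted vaccine 49/85 = 57.6%, Vaccine B 86/193 = 44.6% → the adjuvanted vaccine
Vaccine B wins each age group but the adjuvanted vaccine wins overall — the comparison reverses. Vaccine B's recipients skew toward 65-plus, which has a lower base rate.

Yes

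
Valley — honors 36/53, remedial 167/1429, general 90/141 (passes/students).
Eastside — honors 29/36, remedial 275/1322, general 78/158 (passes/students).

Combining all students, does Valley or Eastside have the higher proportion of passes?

Honors: Valley 36/53 = 67.9%, Eastside 29/36 = 80.6% → Eastside
Remedial: Valley 167/1429 = 11.7%, Eastside 275/1322 = 20.8% → Eastside
General: Valley 90/141 = 63.8%, Eastside 78/158 = 49.4% → Valley
Overall: Valley 293/1623 = 18.1%, Eastside 382/1516 = 25.2% → Eastside
(Neither sweeps every student group, but Eastside has the higher pooled rate.)

Eastside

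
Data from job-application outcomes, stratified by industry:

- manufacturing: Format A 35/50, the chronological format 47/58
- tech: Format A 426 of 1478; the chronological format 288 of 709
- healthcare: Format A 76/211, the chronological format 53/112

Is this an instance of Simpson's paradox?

No

Manufacturing: Format A 35/50 = 70.0%, the chronological format 47/58 = 81.0% → the chronological format
Tech: Format A 426/1478 = 28.8%, the chronological format 288/709 = 40.6% → the chronological format
Healthcare: Format A 76/211 = 36.0%, the chronological format 53/112 = 47.3% → the chronological format
Overall: Format A 537/1739 = 30.9%, the chronological format 388/879 = 44.1% → the chronological format
The chronological format wins overall and in every industry group — no reversal.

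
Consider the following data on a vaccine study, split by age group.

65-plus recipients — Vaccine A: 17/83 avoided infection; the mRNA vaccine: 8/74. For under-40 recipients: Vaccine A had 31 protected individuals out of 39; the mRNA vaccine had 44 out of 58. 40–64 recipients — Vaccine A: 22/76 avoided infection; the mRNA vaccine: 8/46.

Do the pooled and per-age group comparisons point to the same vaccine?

Yes

65-plus: Vaccine A 17/83 = 20.5%, the mRNA vaccine 8/74 = 10.8% → Vaccine A
Under-40: Vaccine A 31/39 = 79.5%, the mRNA vaccine 44/58 = 75.9% → Vaccine A
40–64: Vaccine A 22/76 = 28.9%, the mRNA vaccine 8/46 = 17.4% → Vaccine A
Overall: Vaccine A 70/198 = 35.4%, the mRNA vaccine 60/178 = 33.7% → Vaccine A
Vaccine A wins overall and in every age group — no reversal.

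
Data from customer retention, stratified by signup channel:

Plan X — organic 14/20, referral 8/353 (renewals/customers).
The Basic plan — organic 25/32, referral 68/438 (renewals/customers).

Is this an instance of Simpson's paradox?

No

Organic: Plan X 14/20 = 70.0%, the Basic plan 25/32 = 78.1% → the Basic plan
Referral: Plan X 8/353 = 2.3%, the Basic plan 68/438 = 15.5% → the Basic plan
Overall: Plan X 22/373 = 5.9%, the Basic plan 93/470 = 19.8% → the Basic plan
The Basic plan wins overall and in every signup group — no reversal.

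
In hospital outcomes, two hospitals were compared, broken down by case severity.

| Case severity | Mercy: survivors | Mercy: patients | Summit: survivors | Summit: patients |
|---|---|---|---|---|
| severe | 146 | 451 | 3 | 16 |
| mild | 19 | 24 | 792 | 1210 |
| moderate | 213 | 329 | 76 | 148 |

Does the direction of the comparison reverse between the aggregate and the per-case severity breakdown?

Severe: Mercy 146/451 = 32.4%, Summit 3/16 = 18.8% → Mercy
Mild: Mercy 19/24 = 79.2%, Summit 792/1210 = 65.5% → Mercy
Moderate: Mercy 213/329 = 64.7%, Summit 76/148 = 51.4% → Mercy
Overall: Mercy 378/804 = 47.0%, Summit 871/1374 = 63.4% → Summit
Mercy wins each case group but Summit wins overall — the comparison reverses. Mercy's patients skew toward severe, which has a lower base rate.

Yes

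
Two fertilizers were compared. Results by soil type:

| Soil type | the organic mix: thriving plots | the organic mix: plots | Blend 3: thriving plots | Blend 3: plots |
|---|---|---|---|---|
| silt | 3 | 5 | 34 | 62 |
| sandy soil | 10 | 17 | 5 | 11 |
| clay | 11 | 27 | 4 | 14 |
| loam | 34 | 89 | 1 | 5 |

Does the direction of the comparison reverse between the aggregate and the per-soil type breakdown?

Silt: the organic mix 3/5 = 60.0%, Blend 3 34/62 = 54.8% → the organic mix
Sandy soil: the organic mix 10/17 = 58.8%, Blend 3 5/11 = 45.5% → the organic mix
Clay: the organic mix 11/27 = 40.7%, Blend 3 4/14 = 28.6% → the organic mix
Loam: the organic mix 34/89 = 38.2%, Blend 3 1/5 = 20.0% → the organic mix
Overall: the organic mix 58/138 = 42.0%, Blend 3 44/92 = 47.8% → Blend 3
The organic mix wins each soil group but Blend 3 wins overall — the comparison reverses. The organic mix's plots skew toward loam, which has a lower base rate.

Yes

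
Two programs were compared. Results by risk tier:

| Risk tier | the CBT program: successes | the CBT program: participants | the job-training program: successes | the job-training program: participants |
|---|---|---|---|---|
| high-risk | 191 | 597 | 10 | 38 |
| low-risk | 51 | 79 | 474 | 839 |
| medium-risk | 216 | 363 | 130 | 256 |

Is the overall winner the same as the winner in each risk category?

No

High-risk: the CBT program 191/597 = 32.0%, the job-training program 10/38 = 26.3% → the CBT program
Low-risk: the CBT program 51/79 = 64.6%, the job-training program 474/839 = 56.5% → the CBT program
Medium-risk: the CBT program 216/363 = 59.5%, the job-training program 130/256 = 50.8% → the CBT program
Overall: the CBT program 458/1039 = 44.1%, the job-training program 614/1133 = 54.2% → the job-training program
The CBT program wins each risk group but the job-training program wins overall — the comparison reverses. The CBT program's participants skew toward high-risk, which has a lower base rate.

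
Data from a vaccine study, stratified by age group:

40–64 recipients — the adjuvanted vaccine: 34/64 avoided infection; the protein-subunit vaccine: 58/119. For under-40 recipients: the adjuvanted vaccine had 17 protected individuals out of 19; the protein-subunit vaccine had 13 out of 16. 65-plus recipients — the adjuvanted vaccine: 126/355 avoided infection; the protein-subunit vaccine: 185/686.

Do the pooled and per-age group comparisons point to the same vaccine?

Yes

40–64: the adjuvanted vaccine 34/64 = 53.1%, the protein-subunit vaccine 58/119 = 48.7% → the adjuvanted vaccine
Under-40: the adjuvanted vaccine 17/19 = 89.5%, the protein-subunit vaccine 13/16 = 81.2% → the adjuvanted vaccine
65-plus: the adjuvanted vaccine 126/355 = 35.5%, the protein-subunit vaccine 185/686 = 27.0% → the adjuvanted vaccine
Overall: the adjuvanted vaccine 177/438 = 40.4%, the protein-subunit vaccine 256/821 = 31.2% → the adjuvanted vaccine
The adjuvanted vaccine wins overall and in every age group — no reversal.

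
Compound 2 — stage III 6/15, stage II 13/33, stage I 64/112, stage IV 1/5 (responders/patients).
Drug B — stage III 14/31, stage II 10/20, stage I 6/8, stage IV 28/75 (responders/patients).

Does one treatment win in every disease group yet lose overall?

Yes

Stage III: Compound 2 6/15 = 40.0%, Drug B 14/31 = 45.2% → Drug B
Stage II: Compound 2 13/33 = 39.4%, Drug B 10/20 = 50.0% → Drug B
Stage I: Compound 2 64/112 = 57.1%, Drug B 6/8 = 75.0% → Drug B
Stage IV: Compound 2 1/5 = 20.0%, Drug B 28/75 = 37.3% → Drug B
Overall: Compound 2 84/165 = 50.9%, Drug B 58/134 = 43.3% → Compound 2
Drug B wins each disease group but Compound 2 wins overall — the comparison reverses. Drug B's patients skew toward stage IV, which has a lower base rate.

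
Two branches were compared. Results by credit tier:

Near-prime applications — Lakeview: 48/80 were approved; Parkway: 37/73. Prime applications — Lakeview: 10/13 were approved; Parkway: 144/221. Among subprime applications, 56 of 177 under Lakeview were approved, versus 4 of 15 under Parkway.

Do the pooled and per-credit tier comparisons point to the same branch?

No

Near-prime: Lakeview 48/80 = 60.0%, Parkway 37/73 = 50.7% → Lakeview
Prime: Lakeview 10/13 = 76.9%, Parkway 144/221 = 65.2% → Lakeview
Subprime: Lakeview 56/177 = 31.6%, Parkway 4/15 = 26.7% → Lakeview
Overall: Lakeview 114/270 = 42.2%, Parkway 185/309 = 59.9% → Parkway
Lakeview wins each credit group but Parkway wins overall — the comparison reverses. Lakeview's applications skew toward subprime, which has a lower base rate.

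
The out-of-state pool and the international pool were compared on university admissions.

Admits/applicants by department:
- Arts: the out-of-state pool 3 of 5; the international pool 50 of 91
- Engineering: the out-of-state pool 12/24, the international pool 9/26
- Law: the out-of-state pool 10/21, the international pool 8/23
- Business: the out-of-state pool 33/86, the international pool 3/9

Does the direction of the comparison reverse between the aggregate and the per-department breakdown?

Yes

Arts: the out-of-state pool 3/5 = 60.0%, the international pool 50/91 = 54.9% → the out-of-state pool
Engineering: the out-of-state pool 12/24 = 50.0%, the international pool 9/26 = 34.6% → the out-of-state pool
Law: the out-of-state pool 10/21 = 47.6%, the international pool 8/23 = 34.8% → the out-of-state pool
Business: the out-of-state pool 33/86 = 38.4%, the international pool 3/9 = 33.3% → the out-of-state pool
Overall: the out-of-state pool 58/136 = 42.6%, the international pool 70/149 = 47.0% → the international pool
The out-of-state pool wins each department group but the international pool wins overall — the comparison reverses. The out-of-state pool's applicants skew toward Business, which has a lower base rate.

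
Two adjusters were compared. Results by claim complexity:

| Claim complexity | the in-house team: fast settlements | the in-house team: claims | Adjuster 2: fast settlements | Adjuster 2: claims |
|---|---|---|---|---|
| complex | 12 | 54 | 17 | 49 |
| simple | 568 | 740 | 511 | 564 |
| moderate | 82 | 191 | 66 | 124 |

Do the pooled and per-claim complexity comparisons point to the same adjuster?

Yes

Complex: the in-house team 12/54 = 22.2%, Adjuster 2 17/49 = 34.7% → Adjuster 2
Simple: the in-house team 568/740 = 76.8%, Adjuster 2 511/564 = 90.6% → Adjuster 2
Moderate: the in-house team 82/191 = 42.9%, Adjuster 2 66/124 = 53.2% → Adjuster 2
Overall: the in-house team 662/985 = 67.2%, Adjuster 2 594/737 = 80.6% → Adjuster 2
Adjuster 2 wins overall and in every claim group — no reversal.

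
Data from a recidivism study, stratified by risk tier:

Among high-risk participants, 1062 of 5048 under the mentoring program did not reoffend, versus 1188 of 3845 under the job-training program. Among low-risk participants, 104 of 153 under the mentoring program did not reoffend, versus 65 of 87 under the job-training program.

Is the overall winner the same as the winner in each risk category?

Yes

High-risk: the mentoring program 1062/5048 = 21.0%, the job-training program 1188/3845 = 30.9% → the job-training program
Low-risk: the mentoring program 104/153 = 68.0%, the job-training program 65/87 = 74.7% → the job-training program
Overall: the mentoring program 1166/5201 = 22.4%, the job-training program 1253/3932 = 31.9% → the job-training program
The job-training program wins overall and in every risk group — no reversal.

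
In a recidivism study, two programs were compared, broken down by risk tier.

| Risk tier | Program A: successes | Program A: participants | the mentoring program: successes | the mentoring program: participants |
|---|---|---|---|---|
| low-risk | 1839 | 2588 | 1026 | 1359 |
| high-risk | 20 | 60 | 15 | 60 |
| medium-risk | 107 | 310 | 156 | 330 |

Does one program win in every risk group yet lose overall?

No

Low-risk: Program A 1839/2588 = 71.1%, the mentoring program 1026/1359 = 75.5% → the mentoring program
High-risk: Program A 20/60 = 33.3%, the mentoring program 15/60 = 25.0% → Program A
Medium-risk: Program A 107/310 = 34.5%, the mentoring program 156/330 = 47.3% → the mentoring program
Overall: Program A 1966/2958 = 66.5%, the mentoring program 1197/1749 = 68.4% → the mentoring program
Neither sweeps: Program A wins 1 of 3 groups, the mentoring program wins 2. The mentoring program wins overall but not every group — no Simpson reversal.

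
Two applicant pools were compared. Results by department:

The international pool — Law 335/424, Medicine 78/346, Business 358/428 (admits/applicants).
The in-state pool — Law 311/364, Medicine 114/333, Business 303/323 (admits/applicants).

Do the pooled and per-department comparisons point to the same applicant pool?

Yes

Law: the international pool 335/424 = 79.0%, the in-state pool 311/364 = 85.4% → the in-state pool
Medicine: the international pool 78/346 = 22.5%, the in-state pool 114/333 = 34.2% → the in-state pool
Business: the international pool 358/428 = 83.6%, the in-state pool 303/323 = 93.8% → the in-state pool
Overall: the international pool 771/1198 = 64.4%, the in-state pool 728/1020 = 71.4% → the in-state pool
The in-state pool wins overall and in every department group — no reversal.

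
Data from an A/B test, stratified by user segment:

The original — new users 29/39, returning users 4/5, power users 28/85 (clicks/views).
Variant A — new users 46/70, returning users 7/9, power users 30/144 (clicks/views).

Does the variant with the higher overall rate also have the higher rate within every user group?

Yes

New users: the original 29/39 = 74.4%, Variant A 46/70 = 65.7% → the original
Returning users: the original 4/5 = 80.0%, Variant A 7/9 = 77.8% → the original
Power users: the original 28/85 = 32.9%, Variant A 30/144 = 20.8% → the original
Overall: the original 61/129 = 47.3%, Variant A 83/223 = 37.2% → the original
The original wins overall and in every user group — no reversal.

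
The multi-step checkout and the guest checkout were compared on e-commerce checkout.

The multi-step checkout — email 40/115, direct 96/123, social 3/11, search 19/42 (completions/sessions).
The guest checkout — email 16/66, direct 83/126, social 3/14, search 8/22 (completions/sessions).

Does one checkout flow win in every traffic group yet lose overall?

No

Email: the multi-step checkout 40/115 = 34.8%, the guest checkout 16/66 = 24.2% → the multi-step checkout
Direct: the multi-step checkout 96/123 = 78.0%, the guest checkout 83/126 = 65.9% → the multi-step checkout
Social: the multi-step checkout 3/11 = 27.3%, the guest checkout 3/14 = 21.4% → the multi-step checkout
Search: the multi-step checkout 19/42 = 45.2%, the guest checkout 8/22 = 36.4% → the multi-step checkout
Overall: the multi-step checkout 158/291 = 54.3%, the guest checkout 110/228 = 48.2% → the multi-step checkout
The multi-step checkout wins overall and in every traffic group — no reversal.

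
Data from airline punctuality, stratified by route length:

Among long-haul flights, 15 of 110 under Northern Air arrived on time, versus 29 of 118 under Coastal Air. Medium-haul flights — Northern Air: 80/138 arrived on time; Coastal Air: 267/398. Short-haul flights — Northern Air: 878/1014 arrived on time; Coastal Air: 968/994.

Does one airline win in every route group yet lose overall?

No

Long-haul: Northern Air 15/110 = 13.6%, Coastal Air 29/118 = 24.6% → Coastal Air
Medium-haul: Northern Air 80/138 = 58.0%, Coastal Air 267/398 = 67.1% → Coastal Air
Short-haul: Northern Air 878/1014 = 86.6%, Coastal Air 968/994 = 97.4% → Coastal Air
Overall: Northern Air 973/1262 = 77.1%, Coastal Air 1264/1510 = 83.7% → Coastal Air
Coastal Air wins overall and in every route group — no reversal.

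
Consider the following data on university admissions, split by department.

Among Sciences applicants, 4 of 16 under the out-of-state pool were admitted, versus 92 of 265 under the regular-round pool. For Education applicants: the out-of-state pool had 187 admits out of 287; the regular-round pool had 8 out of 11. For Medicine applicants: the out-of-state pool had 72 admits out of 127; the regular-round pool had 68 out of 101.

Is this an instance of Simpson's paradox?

Yes

Sciences: the out-of-state pool 4/16 = 25.0%, the regular-round pool 92/265 = 34.7% → the regular-round pool
Education: the out-of-state pool 187/287 = 65.2%, the regular-round pool 8/11 = 72.7% → the regular-round pool
Medicine: the out-of-state pool 72/127 = 56.7%, the regular-round pool 68/101 = 67.3% → the regular-round pool
Overall: the out-of-state pool 263/430 = 61.2%, the regular-round pool 168/377 = 44.6% → the out-of-state pool
The regular-round pool wins each department group but the out-of-state pool wins overall — the comparison reverses. The regular-round pool's applicants skew toward Sciences, which has a lower base rate.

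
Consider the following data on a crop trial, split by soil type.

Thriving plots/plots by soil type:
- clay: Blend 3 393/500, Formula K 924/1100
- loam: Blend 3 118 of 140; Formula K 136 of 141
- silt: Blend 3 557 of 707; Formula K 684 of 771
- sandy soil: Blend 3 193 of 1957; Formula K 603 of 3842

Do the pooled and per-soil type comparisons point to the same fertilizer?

Yes

Clay: Blend 3 393/500 = 78.6%, Formula K 924/1100 = 84.0% → Formula K
Loam: Blend 3 118/140 = 84.3%, Formula K 136/141 = 96.5% → Formula K
Silt: Blend 3 557/707 = 78.8%, Formula K 684/771 = 88.7% → Formula K
Sandy soil: Blend 3 193/1957 = 9.9%, Formula K 603/3842 = 15.7% → Formula K
Overall: Blend 3 1261/3304 = 38.2%, Formula K 2347/5854 = 40.1% → Formula K
Formula K wins overall and in every soil group — no reversal.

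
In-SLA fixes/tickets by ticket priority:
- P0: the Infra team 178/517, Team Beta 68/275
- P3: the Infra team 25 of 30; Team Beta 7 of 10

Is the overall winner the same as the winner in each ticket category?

P0: the Infra team 178/517 = 34.4%, Team Beta 68/275 = 24.7% → the Infra team
P3: the Infra team 25/30 = 83.3%, Team Beta 7/10 = 70.0% → the Infra team
Overall: the Infra team 203/547 = 37.1%, Team Beta 75/285 = 26.3% → the Infra team
The Infra team wins overall and in every ticket group — no reversal.

Yes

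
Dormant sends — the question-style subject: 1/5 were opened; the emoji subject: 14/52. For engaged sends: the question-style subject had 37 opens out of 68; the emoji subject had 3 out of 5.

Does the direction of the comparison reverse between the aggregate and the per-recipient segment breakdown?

Yes

Dormant: the question-style subject 1/5 = 20.0%, the emoji subject 14/52 = 26.9% → the emoji subject
Engaged: the question-style subject 37/68 = 54.4%, the emoji subject 3/5 = 60.0% → the emoji subject
Overall: the question-style subject 38/73 = 52.1%, the emoji subject 17/57 = 29.8% → the question-style subject
The emoji subject wins each recipient group but the question-style subject wins overall — the comparison reverses. The emoji subject's sends skew toward dormant, which has a lower base rate.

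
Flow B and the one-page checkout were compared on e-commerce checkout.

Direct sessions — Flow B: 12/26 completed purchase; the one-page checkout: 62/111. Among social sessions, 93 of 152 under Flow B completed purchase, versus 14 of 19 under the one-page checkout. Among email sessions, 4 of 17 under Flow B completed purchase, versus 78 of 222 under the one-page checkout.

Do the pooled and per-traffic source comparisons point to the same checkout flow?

No

Direct: Flow B 12/26 = 46.2%, the one-page checkout 62/111 = 55.9% → the one-page checkout
Social: Flow B 93/152 = 61.2%, the one-page checkout 14/19 = 73.7% → the one-page checkout
Email: Flow B 4/17 = 23.5%, the one-page checkout 78/222 = 35.1% → the one-page checkout
Overall: Flow B 109/195 = 55.9%, the one-page checkout 154/352 = 43.8% → Flow B
The one-page checkout wins each traffic group but Flow B wins overall — the comparison reverses. The one-page checkout's sessions skew toward email, which has a lower base rate.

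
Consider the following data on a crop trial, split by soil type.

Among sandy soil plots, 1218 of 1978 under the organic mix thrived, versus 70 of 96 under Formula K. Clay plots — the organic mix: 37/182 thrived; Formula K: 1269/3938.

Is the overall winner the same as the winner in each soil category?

No

Sandy soil: the organic mix 1218/1978 = 61.6%, Formula K 70/96 = 72.9% → Formula K
Clay: the organic mix 37/182 = 20.3%, Formula K 1269/3938 = 32.2% → Formula K
Overall: the organic mix 1255/2160 = 58.1%, Formula K 1339/4034 = 33.2% → the organic mix
Formula K wins each soil group but the organic mix wins overall — the comparison reverses. Formula K's plots skew toward clay, which has a lower base rate.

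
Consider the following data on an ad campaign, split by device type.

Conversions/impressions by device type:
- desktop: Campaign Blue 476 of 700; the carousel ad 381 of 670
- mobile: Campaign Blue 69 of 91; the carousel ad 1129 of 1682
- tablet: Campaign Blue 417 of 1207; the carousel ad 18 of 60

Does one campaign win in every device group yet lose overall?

Desktop: Campaign Blue 476/700 = 68.0%, the carousel ad 381/670 = 56.9% → Campaign Blue
Mobile: Campaign Blue 69/91 = 75.8%, the carousel ad 1129/1682 = 67.1% → Campaign Blue
Tablet: Campaign Blue 417/1207 = 34.5%, the carousel ad 18/60 = 30.0% → Campaign Blue
Overall: Campaign Blue 962/1998 = 48.1%, the carousel ad 1528/2412 = 63.3% → the carousel ad
Campaign Blue wins each device group but the carousel ad wins overall — the comparison reverses. Campaign Blue's impressions skew toward tablet, which has a lower base rate.

Yes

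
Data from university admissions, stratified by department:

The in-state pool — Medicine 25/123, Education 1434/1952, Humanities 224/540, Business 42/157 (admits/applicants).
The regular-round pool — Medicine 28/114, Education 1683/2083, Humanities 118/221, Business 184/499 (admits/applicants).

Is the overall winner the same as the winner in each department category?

Yes

Medicine: the in-state pool 25/123 = 20.3%, the regular-round pool 28/114 = 24.6% → the regular-round pool
Education: the in-state pool 1434/1952 = 73.5%, the regular-round pool 1683/2083 = 80.8% → the regular-round pool
Humanities: the in-state pool 224/540 = 41.5%, the regular-round pool 118/221 = 53.4% → the regular-round pool
Business: the in-state pool 42/157 = 26.8%, the regular-round pool 184/499 = 36.9% → the regular-round pool
Overall: the in-state pool 1725/2772 = 62.2%, the regular-round pool 2013/2917 = 69.0% → the regular-round pool
The regular-round pool wins overall and in every department group — no reversal.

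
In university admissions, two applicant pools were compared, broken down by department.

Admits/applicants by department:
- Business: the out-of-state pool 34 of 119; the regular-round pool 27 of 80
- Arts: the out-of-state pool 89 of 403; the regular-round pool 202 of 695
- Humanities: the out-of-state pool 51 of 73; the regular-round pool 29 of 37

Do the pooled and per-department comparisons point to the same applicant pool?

Yes

Business: the out-of-state pool 34/119 = 28.6%, the regular-round pool 27/80 = 33.8% → the regular-round pool
Arts: the out-of-state pool 89/403 = 22.1%, the regular-round pool 202/695 = 29.1% → the regular-round pool
Humanities: the out-of-state pool 51/73 = 69.9%, the regular-round pool 29/37 = 78.4% → the regular-round pool
Overall: the out-of-state pool 174/595 = 29.2%, the regular-round pool 258/812 = 31.8% → the regular-round pool
The regular-round pool wins overall and in every department group — no reversal.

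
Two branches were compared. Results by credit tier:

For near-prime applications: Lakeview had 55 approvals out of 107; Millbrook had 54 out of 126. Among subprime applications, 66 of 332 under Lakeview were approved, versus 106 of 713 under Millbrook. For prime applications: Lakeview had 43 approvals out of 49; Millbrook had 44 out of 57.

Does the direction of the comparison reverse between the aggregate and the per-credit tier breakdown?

Near-prime: Lakeview 55/107 = 51.4%, Millbrook 54/126 = 42.9% → Lakeview
Subprime: Lakeview 66/332 = 19.9%, Millbrook 106/713 = 14.9% → Lakeview
Prime: Lakeview 43/49 = 87.8%, Millbrook 44/57 = 77.2% → Lakeview
Overall: Lakeview 164/488 = 33.6%, Millbrook 204/896 = 22.8% → Lakeview
Lakeview wins overall and in every credit group — no reversal.

No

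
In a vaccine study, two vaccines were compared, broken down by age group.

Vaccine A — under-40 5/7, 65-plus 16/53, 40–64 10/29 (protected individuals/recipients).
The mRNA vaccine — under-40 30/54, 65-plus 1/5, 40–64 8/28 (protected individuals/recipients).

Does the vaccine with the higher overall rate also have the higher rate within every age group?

Under-40: Vaccine A 5/7 = 71.4%, the mRNA vaccine 30/54 = 55.6% → Vaccine A
65-plus: Vaccine A 16/53 = 30.2%, the mRNA vaccine 1/5 = 20.0% → Vaccine A
40–64: Vaccine A 10/29 = 34.5%, the mRNA vaccine 8/28 = 28.6% → Vaccine A
Overall: Vaccine A 31/89 = 34.8%, the mRNA vaccine 39/87 = 44.8% → the mRNA vaccine
Vaccine A wins each age group but the mRNA vaccine wins overall — the comparison reverses. Vaccine A's recipients skew toward 65-plus, which has a lower base rate.

No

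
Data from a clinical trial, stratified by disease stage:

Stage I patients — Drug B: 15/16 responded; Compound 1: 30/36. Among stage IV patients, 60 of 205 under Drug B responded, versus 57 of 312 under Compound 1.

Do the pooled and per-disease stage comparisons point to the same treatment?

Yes

Stage I: Drug B 15/16 = 93.8%, Compound 1 30/36 = 83.3% → Drug B
Stage IV: Drug B 60/205 = 29.3%, Compound 1 57/312 = 18.3% → Drug B
Overall: Drug B 75/221 = 33.9%, Compound 1 87/348 = 25.0% → Drug B
Drug B wins overall and in every disease group — no reversal.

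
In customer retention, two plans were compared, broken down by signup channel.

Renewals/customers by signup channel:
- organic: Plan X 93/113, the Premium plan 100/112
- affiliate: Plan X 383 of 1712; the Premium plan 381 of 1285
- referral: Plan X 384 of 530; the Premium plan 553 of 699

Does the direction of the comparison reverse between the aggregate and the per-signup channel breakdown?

Organic: Plan X 93/113 = 82.3%, the Premium plan 100/112 = 89.3% → the Premium plan
Affiliate: Plan X 383/1712 = 22.4%, the Premium plan 381/1285 = 29.6% → the Premium plan
Referral: Plan X 384/530 = 72.5%, the Premium plan 553/699 = 79.1% → the Premium plan
Overall: Plan X 860/2355 = 36.5%, the Premium plan 1034/2096 = 49.3% → the Premium plan
The Premium plan wins overall and in every signup group — no reversal.

No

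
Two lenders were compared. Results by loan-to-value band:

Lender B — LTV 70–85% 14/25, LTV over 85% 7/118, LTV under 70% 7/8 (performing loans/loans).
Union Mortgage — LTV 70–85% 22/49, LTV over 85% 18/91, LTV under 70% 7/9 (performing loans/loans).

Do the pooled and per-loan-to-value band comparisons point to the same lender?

LTV 70–85%: Lender B 14/25 = 56.0%, Union Mortgage 22/49 = 44.9% → Lender B
LTV over 85%: Lender B 7/118 = 5.9%, Union Mortgage 18/91 = 19.8% → Union Mortgage
LTV under 70%: Lender B 7/8 = 87.5%, Union Mortgage 7/9 = 77.8% → Lender B
Overall: Lender B 28/151 = 18.5%, Union Mortgage 47/149 = 31.5% → Union Mortgage
Neither sweeps: Lender B wins 2 of 3 groups, Union Mortgage wins 1. Union Mortgage wins overall but not every group — no Simpson reversal.

No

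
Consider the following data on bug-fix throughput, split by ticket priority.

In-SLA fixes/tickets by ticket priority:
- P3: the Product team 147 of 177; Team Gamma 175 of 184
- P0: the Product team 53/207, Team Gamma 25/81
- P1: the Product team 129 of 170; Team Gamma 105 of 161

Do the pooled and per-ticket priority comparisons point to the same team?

P3: the Product team 147/177 = 83.1%, Team Gamma 175/184 = 95.1% → Team Gamma
P0: the Product team 53/207 = 25.6%, Team Gamma 25/81 = 30.9% → Team Gamma
P1: the Product team 129/170 = 75.9%, Team Gamma 105/161 = 65.2% → the Product team
Overall: the Product team 329/554 = 59.4%, Team Gamma 305/426 = 71.6% → Team Gamma
Neither sweeps: the Product team wins 1 of 3 groups, Team Gamma wins 2. Team Gamma wins overall but not every group — no Simpson reversal.

No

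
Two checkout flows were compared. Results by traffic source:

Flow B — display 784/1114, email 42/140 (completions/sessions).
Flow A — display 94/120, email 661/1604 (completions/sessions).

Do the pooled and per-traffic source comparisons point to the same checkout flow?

No

Display: Flow B 784/1114 = 70.4%, Flow A 94/120 = 78.3% → Flow A
Email: Flow B 42/140 = 30.0%, Flow A 661/1604 = 41.2% → Flow A
Overall: Flow B 826/1254 = 65.9%, Flow A 755/1724 = 43.8% → Flow B
Flow A wins each traffic group but Flow B wins overall — the comparison reverses. Flow A's sessions skew toward email, which has a lower base rate.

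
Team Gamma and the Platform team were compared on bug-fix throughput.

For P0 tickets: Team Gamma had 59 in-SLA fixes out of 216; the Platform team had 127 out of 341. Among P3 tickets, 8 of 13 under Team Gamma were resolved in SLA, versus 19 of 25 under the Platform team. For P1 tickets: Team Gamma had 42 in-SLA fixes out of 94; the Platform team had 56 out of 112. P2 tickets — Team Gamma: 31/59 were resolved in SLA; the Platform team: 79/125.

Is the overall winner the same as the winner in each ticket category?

P0: Team Gamma 59/216 = 27.3%, the Platform team 127/341 = 37.2% → the Platform team
P3: Team Gamma 8/13 = 61.5%, the Platform team 19/25 = 76.0% → the Platform team
P1: Team Gamma 42/94 = 44.7%, the Platform team 56/112 = 50.0% → the Platform team
P2: Team Gamma 31/59 = 52.5%, the Platform team 79/125 = 63.2% → the Platform team
Overall: Team Gamma 140/382 = 36.6%, the Platform team 281/603 = 46.6% → the Platform team
The Platform team wins overall and in every ticket group — no reversal.

Yes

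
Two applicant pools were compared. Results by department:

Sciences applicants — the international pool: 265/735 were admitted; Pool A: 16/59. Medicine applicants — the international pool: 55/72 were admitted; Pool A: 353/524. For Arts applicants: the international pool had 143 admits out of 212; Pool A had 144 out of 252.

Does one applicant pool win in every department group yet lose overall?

Sciences: the international pool 265/735 = 36.1%, Pool A 16/59 = 27.1% → the international pool
Medicine: the international pool 55/72 = 76.4%, Pool A 353/524 = 67.4% → the international pool
Arts: the international pool 143/212 = 67.5%, Pool A 144/252 = 57.1% → the international pool
Overall: the international pool 463/1019 = 45.4%, Pool A 513/835 = 61.4% → Pool A
The international pool wins each department group but Pool A wins overall — the comparison reverses. The international pool's applicants skew toward Sciences, which has a lower base rate.

Yes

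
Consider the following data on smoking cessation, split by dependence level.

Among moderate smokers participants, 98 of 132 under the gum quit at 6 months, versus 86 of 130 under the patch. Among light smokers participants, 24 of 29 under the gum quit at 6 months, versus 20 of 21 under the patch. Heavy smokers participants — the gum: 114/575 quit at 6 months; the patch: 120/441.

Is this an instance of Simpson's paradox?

No

Moderate smokers: the gum 98/132 = 74.2%, the patch 86/130 = 66.2% → the gum
Light smokers: the gum 24/29 = 82.8%, the patch 20/21 = 95.2% → the patch
Heavy smokers: the gum 114/575 = 19.8%, the patch 120/441 = 27.2% → the patch
Overall: the gum 236/736 = 32.1%, the patch 226/592 = 38.2% → the patch
Neither sweeps: the gum wins 1 of 3 groups, the patch wins 2. The patch wins overall but not every group — no Simpson reversal.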